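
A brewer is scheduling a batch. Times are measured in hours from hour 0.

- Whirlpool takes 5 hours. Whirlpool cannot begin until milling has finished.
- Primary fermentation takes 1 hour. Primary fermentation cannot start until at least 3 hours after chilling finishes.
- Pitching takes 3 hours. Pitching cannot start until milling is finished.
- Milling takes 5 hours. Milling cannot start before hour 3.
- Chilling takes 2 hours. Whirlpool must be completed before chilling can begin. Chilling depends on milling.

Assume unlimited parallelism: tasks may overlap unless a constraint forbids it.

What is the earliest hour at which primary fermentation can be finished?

Milling cannot begin until its own release at hour 3. It runs from hour 3 to 3 + 5 = hour 8.
Whirlpool waits on milling (finishes hour 8), so it starts at hour 8 and finishes at 8 + 5 = hour 13.
Chilling has to wait for whirlpool (finishes hour 13); milling (finishes hour 8). The latest of these is hour 13, so chilling runs hour 13 to 13 + 2 = hour 15.
Primary fermentation cannot begin until chilling (finishes hour 15, plus 3-hour gap → hour 18). It runs from hour 18 to 18 + 1 = hour 19.

19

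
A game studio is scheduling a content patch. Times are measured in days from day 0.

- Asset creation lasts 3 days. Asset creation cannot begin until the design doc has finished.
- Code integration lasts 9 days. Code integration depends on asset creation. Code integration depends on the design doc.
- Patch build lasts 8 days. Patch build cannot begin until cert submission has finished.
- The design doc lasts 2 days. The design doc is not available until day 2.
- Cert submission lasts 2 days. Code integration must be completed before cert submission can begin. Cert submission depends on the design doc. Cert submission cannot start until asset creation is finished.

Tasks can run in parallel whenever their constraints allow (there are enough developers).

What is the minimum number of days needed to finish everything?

The design doc cannot begin until its own release at day 2. It runs from day 2 to 2 + 2 = day 4.
Asset creation waits on the design doc (finishes day 4), so it starts at day 4 and finishes at 4 + 3 = day 7.
Code integration has to wait for asset creation (finishes day 7); the design doc (finishes day 4). The latest of these is day 7, so code integration runs day 7 to 7 + 9 = day 16.
For cert submission: code integration (finishes day 16); the design doc (finishes day 4); asset creation (finishes day 7). Taking the maximum gives a start of day 16, and it finishes at 16 + 2 = day 18.
After cert submission (finishes day 18), patch build can start at day 18 and finishes at day 26.
All tasks are finished once the last one completes. Finish times: The design doc at 4, Asset creation at 7, Code integration at 16, Cert submission at 18, Patch build at 26. The latest is day 26.

26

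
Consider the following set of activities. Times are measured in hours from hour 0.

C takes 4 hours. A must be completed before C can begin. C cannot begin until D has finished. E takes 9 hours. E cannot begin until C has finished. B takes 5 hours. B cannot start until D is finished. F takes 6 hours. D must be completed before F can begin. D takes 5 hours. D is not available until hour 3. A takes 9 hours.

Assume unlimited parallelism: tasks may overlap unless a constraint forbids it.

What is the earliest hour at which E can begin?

13

D waits on its own release at hour 3, so it starts at hour 3 and finishes at 3 + 5 = hour 8.
A has no prerequisites, so it starts at hour 0 and finishes at hour 9.
For C: A (finishes hour 9); D (finishes hour 8). Taking the maximum gives a start of hour 9, and it finishes at 9 + 4 = hour 13.
E waits on C (finishes hour 13), so the earliest it can start is hour 13.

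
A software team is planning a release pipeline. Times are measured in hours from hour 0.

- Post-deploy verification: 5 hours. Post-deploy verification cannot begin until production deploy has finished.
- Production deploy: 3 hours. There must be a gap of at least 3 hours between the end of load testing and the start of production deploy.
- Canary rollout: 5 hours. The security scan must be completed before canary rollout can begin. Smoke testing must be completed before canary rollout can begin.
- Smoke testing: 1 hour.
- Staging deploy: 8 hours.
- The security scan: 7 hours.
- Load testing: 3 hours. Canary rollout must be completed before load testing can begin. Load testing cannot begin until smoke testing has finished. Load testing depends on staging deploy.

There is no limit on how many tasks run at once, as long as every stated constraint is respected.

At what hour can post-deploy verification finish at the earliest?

26

Nothing blocks smoke testing, so it runs from hour 0 to hour 1.
Staging deploy can start immediately at hour 0; it finishes at hour 8.
The security scan can start immediately at hour 0; it finishes at hour 7.
For canary rollout: the security scan (finishes hour 7); smoke testing (finishes hour 1). Taking the maximum gives a start of hour 7, and it finishes at 7 + 5 = hour 12.
Load testing needs all of canary rollout (finishes hour 12); smoke testing (finishes hour 1); staging deploy (finishes hour 8). That puts its earliest start at hour 12; it finishes at 12 + 3 = hour 15.
Production deploy cannot begin until load testing (finishes hour 15, plus 3-hour gap → hour 18). It runs from hour 18 to 18 + 3 = hour 21.
Post-deploy verification waits on production deploy (finishes hour 21), so it starts at hour 21 and finishes at 21 + 5 = hour 26.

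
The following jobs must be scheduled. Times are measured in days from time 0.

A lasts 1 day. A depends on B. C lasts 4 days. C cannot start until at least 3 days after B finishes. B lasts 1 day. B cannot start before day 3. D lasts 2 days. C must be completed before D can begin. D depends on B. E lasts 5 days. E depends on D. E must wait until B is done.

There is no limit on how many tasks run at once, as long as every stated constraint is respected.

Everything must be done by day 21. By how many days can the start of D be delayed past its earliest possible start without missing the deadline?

After its own release at day 3, B can start at day 3 and finishes at day 4.
After B (finishes day 4, plus 3-day gap → day 7), C can start at day 7 and finishes at day 11.
D has to wait for C (finishes day 11); B (finishes day 4). The latest of these is day 11, so D runs day 11 to 11 + 2 = day 13.

Working backward from the deadline:
E has no dependents, so it just needs to finish by day 21. Starting by 21 − 5 = day 16 achieves that.
D must finish before E (must start by day 16). With a 2-day duration, D must start by 16 − 2 = day 14.
So D can start as early as day 11 and as late as day 14, giving 14 − 11 = 3 days of slack.

3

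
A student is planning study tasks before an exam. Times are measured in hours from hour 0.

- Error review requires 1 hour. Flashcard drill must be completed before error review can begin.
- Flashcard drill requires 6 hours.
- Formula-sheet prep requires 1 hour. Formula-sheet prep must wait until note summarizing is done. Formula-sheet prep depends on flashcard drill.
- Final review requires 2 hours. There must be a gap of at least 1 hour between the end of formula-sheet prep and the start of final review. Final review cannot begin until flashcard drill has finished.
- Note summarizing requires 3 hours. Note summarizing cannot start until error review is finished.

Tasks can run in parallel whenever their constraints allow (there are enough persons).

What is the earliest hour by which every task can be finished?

Flashcard drill has no prerequisites, so it starts at hour 0 and finishes at hour 6.
After flashcard drill (finishes hour 6), error review can start at hour 6 and finishes at hour 7.
Note summarizing cannot begin until error review (finishes hour 7). It runs from hour 7 to 7 + 3 = hour 10.
Formula-sheet prep needs all of note summarizing (finishes hour 10); flashcard drill (finishes hour 6). That puts its earliest start at hour 10; it finishes at 10 + 1 = hour 11.
For final review: formula-sheet prep (finishes hour 11, plus 1-hour gap → hour 12); flashcard drill (finishes hour 6). Taking the maximum gives a start of hour 12, and it finishes at 12 + 2 = hour 14.
All tasks are finished once the last one completes. Finish times: Flashcard drill at 6, Error review at 7, Note summarizing at 10, Formula-sheet prep at 11, Final review at 14. The latest is hour 14.

14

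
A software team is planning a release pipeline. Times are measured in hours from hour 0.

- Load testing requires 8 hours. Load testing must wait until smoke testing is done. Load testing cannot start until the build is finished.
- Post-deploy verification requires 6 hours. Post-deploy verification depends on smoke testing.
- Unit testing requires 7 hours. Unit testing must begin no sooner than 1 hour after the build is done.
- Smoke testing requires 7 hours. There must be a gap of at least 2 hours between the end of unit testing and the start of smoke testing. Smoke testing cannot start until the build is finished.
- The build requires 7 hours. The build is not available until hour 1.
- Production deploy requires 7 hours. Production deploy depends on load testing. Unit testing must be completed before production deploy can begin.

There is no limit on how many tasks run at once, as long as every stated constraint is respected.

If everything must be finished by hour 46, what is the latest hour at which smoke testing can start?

24

Production deploy must finish by hour 46; it takes 7 hours, so it must start by 46 − 7 = hour 39.
Since production deploy (must start by hour 39) depends on it, load testing must finish by hour 39. Backing off its 8-hour duration gives a latest start of hour 31.
Post-deploy verification has no dependents, so it just needs to finish by hour 46. Starting by 46 − 6 = hour 40 achieves that.
Smoke testing must finish in time for load testing (must start by hour 31); post-deploy verification (must start by hour 40). The tightest is hour 31, so smoke testing must start by 31 − 7 = hour 24.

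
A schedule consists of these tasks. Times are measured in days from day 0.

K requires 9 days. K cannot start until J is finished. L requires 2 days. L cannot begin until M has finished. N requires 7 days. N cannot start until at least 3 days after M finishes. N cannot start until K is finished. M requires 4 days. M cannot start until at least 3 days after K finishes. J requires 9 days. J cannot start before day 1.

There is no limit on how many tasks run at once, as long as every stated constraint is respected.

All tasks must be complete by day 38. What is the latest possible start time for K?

12

L has no dependents, so it just needs to finish by day 38. Starting by 38 − 2 = day 36 achieves that.
N has no dependents, so it just needs to finish by day 38. Starting by 38 − 7 = day 31 achieves that.
M feeds L (must start by day 36); N (must start by day 31, minus 3-day gap → day 28). Taking the minimum, M must finish by day 28 and start by 28 − 4 = day 24.
K must finish in time for M (must start by day 24, minus 3-day gap → day 21); N (must start by day 31). The tightest is day 21, so K must start by 21 − 9 = day 12.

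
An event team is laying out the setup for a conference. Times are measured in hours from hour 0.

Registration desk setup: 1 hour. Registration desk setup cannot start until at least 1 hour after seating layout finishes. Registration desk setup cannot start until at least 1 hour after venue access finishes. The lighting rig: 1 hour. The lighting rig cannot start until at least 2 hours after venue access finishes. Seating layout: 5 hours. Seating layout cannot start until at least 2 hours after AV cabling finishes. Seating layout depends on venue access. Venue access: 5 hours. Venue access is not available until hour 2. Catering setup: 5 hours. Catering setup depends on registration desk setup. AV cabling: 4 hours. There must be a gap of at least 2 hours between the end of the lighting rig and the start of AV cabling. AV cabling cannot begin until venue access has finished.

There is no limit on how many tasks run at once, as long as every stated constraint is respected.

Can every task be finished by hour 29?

Venue access waits on its own release at hour 2, so it starts at hour 2 and finishes at 2 + 5 = hour 7.
The lighting rig waits on venue access (finishes hour 7, plus 2-hour gap → hour 9), so it starts at hour 9 and finishes at 9 + 1 = hour 10.
AV cabling cannot start until the lighting rig (finishes hour 10, plus 2-hour gap → hour 12); venue access (finishes hour 7). The controlling bound is hour 12, so AV cabling finishes at 12 + 4 = hour 16.
Seating layout cannot start until AV cabling (finishes hour 16, plus 2-hour gap → hour 18); venue access (finishes hour 7). The controlling bound is hour 18, so seating layout finishes at 18 + 5 = hour 23.
Registration desk setup cannot start until seating layout (finishes hour 23, plus 1-hour gap → hour 24); venue access (finishes hour 7, plus 1-hour gap → hour 8). The controlling bound is hour 24, so registration desk setup finishes at 24 + 1 = hour 25.
Catering setup waits on registration desk setup (finishes hour 25), so it starts at hour 25 and finishes at 25 + 5 = hour 30.
The earliest everything can be done is hour 30, which is after the deadline of 29, so it is not possible.

No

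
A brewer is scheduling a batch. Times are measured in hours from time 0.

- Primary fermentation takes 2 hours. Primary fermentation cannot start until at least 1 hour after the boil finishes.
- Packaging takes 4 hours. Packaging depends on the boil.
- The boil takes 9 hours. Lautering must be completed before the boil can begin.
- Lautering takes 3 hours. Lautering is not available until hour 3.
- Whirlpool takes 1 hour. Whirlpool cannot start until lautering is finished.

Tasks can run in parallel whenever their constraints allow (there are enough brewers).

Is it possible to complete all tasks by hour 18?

After its own release at hour 3, lautering can start at hour 3 and finishes at hour 6.
Whirlpool cannot begin until lautering (finishes hour 6). It runs from hour 6 to 6 + 1 = hour 7.
The boil cannot begin until lautering (finishes hour 6). It runs from hour 6 to 6 + 9 = hour 15.
Packaging waits on the boil (finishes hour 15), so it starts at hour 15 and finishes at 15 + 4 = hour 19.
Primary fermentation waits on the boil (finishes hour 15, plus 1-hour gap → hour 16), so it starts at hour 16 and finishes at 16 + 2 = hour 18.
The earliest everything can be done is hour 19, which is after the deadline of 18, so it is not possible.

No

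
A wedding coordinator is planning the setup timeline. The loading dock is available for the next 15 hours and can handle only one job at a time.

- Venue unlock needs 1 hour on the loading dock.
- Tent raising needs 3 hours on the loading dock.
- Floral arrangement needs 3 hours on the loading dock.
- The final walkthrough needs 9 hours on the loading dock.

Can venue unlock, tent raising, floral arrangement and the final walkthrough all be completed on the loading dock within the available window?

No

Running back to back, the jobs need 1 + 3 + 3 + 9 = 16 hours on the loading dock.
Since 16 > 15, they cannot all fit.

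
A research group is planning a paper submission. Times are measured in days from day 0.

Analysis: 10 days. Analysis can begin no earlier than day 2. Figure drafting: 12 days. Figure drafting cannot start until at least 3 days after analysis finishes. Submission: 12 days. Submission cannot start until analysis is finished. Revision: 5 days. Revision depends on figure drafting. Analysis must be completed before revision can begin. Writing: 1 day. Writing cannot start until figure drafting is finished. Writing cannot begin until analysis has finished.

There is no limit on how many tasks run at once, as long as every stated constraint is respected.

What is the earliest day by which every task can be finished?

Analysis cannot begin until its own release at day 2. It runs from day 2 to 2 + 10 = day 12.
After analysis (finishes day 12), submission can start at day 12 and finishes at day 24.
After analysis (finishes day 12, plus 3-day gap → day 15), figure drafting can start at day 15 and finishes at day 27.
Revision needs all of figure drafting (finishes day 27); analysis (finishes day 12). That puts its earliest start at day 27; it finishes at 27 + 5 = day 32.
Writing cannot start until figure drafting (finishes day 27); analysis (finishes day 12). The controlling bound is day 27, so writing finishes at 27 + 1 = day 28.
All tasks are finished once the last one completes. Finish times: Analysis at 12, Figure drafting at 27, Writing at 28, Revision at 32, Submission at 24. The latest is day 32.

32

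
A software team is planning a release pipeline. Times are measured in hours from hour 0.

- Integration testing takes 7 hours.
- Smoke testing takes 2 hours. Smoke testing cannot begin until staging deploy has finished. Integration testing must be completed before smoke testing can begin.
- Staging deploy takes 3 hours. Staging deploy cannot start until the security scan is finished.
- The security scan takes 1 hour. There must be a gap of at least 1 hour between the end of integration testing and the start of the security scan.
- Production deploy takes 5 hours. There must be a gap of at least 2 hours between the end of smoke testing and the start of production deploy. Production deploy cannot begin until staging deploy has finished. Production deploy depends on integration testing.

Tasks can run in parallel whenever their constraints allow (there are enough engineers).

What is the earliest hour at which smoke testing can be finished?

14

Integration testing has no prerequisites, so it starts at hour 0 and finishes at hour 7.
The security scan waits on integration testing (finishes hour 7, plus 1-hour gap → hour 8), so it starts at hour 8 and finishes at 8 + 1 = hour 9.
After the security scan (finishes hour 9), staging deploy can start at hour 9 and finishes at hour 12.
Smoke testing has to wait for staging deploy (finishes hour 12); integration testing (finishes hour 7). The latest of these is hour 12, so smoke testing runs hour 12 to 12 + 2 = hour 14.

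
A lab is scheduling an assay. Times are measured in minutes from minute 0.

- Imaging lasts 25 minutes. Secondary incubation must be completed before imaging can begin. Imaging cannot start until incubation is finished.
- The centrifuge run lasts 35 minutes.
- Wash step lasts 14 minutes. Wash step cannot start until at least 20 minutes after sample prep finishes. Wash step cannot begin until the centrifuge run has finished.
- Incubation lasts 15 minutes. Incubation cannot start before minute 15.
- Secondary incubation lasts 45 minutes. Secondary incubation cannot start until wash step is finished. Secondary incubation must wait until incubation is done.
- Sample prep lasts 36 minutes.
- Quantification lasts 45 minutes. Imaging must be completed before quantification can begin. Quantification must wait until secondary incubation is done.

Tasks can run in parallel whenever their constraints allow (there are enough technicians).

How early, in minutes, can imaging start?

115

The centrifuge run has no prerequisites, so it starts at minute 0 and finishes at minute 35.
Incubation waits on its own release at minute 15, so it starts at minute 15 and finishes at 15 + 15 = minute 30.
Sample prep has no prerequisites, so it starts at minute 0 and finishes at minute 36.
Wash step cannot start until sample prep (finishes minute 36, plus 20-minute gap → minute 56); the centrifuge run (finishes minute 35). The controlling bound is minute 56, so wash step finishes at 56 + 14 = minute 70.
Secondary incubation cannot start until wash step (finishes minute 70); incubation (finishes minute 30). The controlling bound is minute 70, so secondary incubation finishes at 70 + 45 = minute 115.
Imaging waits on secondary incubation (finishes minute 115); incubation (finishes minute 30). The latest of these is minute 115, which is the earliest imaging can start.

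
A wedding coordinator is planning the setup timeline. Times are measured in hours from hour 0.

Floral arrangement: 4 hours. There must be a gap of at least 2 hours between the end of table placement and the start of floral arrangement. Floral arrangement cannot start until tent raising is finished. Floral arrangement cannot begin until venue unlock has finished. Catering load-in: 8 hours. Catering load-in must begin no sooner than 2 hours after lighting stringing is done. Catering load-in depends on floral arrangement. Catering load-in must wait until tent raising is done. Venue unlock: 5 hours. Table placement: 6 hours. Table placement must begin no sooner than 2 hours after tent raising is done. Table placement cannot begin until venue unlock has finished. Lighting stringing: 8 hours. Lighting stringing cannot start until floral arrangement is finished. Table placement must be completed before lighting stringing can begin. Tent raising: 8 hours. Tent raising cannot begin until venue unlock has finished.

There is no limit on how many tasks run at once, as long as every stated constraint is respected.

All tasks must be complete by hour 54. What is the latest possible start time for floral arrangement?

32

Nothing follows catering load-in; the deadline of hour 54 is its only limit. It must start by 54 − 8 = hour 46.
Since catering load-in (must start by hour 46, minus 2-hour gap → hour 44) depends on it, lighting stringing must finish by hour 44. Backing off its 8-hour duration gives a latest start of hour 36.
Floral arrangement feeds lighting stringing (must start by hour 36); catering load-in (must start by hour 46). Taking the minimum, floral arrangement must finish by hour 36 and start by 36 − 4 = hour 32.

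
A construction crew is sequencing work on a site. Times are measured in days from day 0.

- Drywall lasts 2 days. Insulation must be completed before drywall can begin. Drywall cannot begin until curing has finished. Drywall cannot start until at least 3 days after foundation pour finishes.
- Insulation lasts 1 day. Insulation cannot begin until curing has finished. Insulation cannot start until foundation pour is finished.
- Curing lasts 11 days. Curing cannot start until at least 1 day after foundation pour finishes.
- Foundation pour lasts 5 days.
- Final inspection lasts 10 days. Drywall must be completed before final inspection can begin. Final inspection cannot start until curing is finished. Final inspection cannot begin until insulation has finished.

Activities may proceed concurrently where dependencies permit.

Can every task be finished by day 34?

Nothing blocks foundation pour, so it runs from day 0 to day 5.
Curing waits on foundation pour (finishes day 5, plus 1-day gap → day 6), so it starts at day 6 and finishes at 6 + 11 = day 17.
Insulation needs all of curing (finishes day 17); foundation pour (finishes day 5). That puts its earliest start at day 17; it finishes at 17 + 1 = day 18.
Drywall has to wait for insulation (finishes day 18); curing (finishes day 17); foundation pour (finishes day 5, plus 3-day gap → day 8). The latest of these is day 18, so drywall runs day 18 to 18 + 2 = day 20.
Final inspection needs all of drywall (finishes day 20); curing (finishes day 17); insulation (finishes day 18). That puts its earliest start at day 20; it finishes at 20 + 10 = day 30.
Every task is finished by day 30, which is no later than the deadline of 34, so the schedule is feasible.

Yes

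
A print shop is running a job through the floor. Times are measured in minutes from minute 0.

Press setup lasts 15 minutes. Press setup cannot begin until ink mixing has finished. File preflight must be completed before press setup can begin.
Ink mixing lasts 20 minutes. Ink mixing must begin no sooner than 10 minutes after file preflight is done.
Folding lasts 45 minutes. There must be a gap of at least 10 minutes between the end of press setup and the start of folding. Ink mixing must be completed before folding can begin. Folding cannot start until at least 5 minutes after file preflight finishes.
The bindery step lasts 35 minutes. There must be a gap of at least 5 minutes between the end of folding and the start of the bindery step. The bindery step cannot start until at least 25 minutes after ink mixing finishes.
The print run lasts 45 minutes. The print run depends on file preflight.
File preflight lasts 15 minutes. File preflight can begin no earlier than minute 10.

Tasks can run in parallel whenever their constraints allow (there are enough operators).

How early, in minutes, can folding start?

80

File preflight cannot begin until its own release at minute 10. It runs from minute 10 to 10 + 15 = minute 25.
After file preflight (finishes minute 25, plus 10-minute gap → minute 35), ink mixing can start at minute 35 and finishes at minute 55.
Press setup has to wait for ink mixing (finishes minute 55); file preflight (finishes minute 25). The latest of these is minute 55, so press setup runs minute 55 to 55 + 15 = minute 70.
Folding waits on press setup (finishes minute 70, plus 10-minute gap → minute 80); ink mixing (finishes minute 55); file preflight (finishes minute 25, plus 5-minute gap → minute 30). The latest of these is minute 80, which is the earliest folding can start.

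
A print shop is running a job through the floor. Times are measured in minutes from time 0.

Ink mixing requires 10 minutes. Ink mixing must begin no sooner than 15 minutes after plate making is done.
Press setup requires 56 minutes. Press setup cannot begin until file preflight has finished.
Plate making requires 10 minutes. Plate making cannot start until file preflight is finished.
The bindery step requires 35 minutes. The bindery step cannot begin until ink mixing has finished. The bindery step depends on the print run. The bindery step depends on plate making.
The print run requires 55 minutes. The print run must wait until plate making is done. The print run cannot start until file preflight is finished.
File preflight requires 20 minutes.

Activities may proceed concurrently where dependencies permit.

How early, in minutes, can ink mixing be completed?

Nothing blocks file preflight, so it runs from minute 0 to minute 20.
Plate making waits on file preflight (finishes minute 20), so it starts at minute 20 and finishes at 20 + 10 = minute 30.
After plate making (finishes minute 30, plus 15-minute gap → minute 45), ink mixing can start at minute 45 and finishes at minute 55.

55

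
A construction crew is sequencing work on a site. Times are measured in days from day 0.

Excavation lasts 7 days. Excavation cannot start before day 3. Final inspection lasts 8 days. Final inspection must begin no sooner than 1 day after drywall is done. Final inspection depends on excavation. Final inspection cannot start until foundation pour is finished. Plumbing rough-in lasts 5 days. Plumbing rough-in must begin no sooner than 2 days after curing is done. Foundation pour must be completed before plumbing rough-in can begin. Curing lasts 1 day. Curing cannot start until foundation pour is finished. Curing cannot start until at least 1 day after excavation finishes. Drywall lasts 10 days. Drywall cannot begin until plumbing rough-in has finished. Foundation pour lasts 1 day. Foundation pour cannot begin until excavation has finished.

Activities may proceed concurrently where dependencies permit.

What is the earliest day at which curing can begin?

11

Excavation cannot begin until its own release at day 3. It runs from day 3 to 3 + 7 = day 10.
Foundation pour cannot begin until excavation (finishes day 10). It runs from day 10 to 10 + 1 = day 11.
Curing waits on foundation pour (finishes day 11); excavation (finishes day 10, plus 1-day gap → day 11). The latest of these is day 11, which is the earliest curing can start.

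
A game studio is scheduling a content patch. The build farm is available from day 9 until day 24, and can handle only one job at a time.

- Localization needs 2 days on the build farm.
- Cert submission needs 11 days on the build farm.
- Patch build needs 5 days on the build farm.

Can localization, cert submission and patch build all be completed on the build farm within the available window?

No

The build farm window is 24 − 9 = 15 days.
Running back to back, the jobs need 2 + 11 + 5 = 18 days on the build farm.
Since 18 > 15, they cannot all fit.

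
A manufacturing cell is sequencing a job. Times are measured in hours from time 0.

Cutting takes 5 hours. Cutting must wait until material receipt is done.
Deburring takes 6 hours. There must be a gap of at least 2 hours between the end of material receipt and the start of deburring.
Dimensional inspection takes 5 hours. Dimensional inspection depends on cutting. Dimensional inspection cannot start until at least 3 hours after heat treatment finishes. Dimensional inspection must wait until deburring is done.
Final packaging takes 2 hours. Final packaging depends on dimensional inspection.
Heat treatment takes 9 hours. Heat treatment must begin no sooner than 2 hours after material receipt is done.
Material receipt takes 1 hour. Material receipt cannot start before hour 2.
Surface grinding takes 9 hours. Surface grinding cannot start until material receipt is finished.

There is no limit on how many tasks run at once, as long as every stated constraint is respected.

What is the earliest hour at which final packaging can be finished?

After its own release at hour 2, material receipt can start at hour 2 and finishes at hour 3.
Heat treatment waits on material receipt (finishes hour 3, plus 2-hour gap → hour 5), so it starts at hour 5 and finishes at 5 + 9 = hour 14.
Deburring waits on material receipt (finishes hour 3, plus 2-hour gap → hour 5), so it starts at hour 5 and finishes at 5 + 6 = hour 11.
Cutting waits on material receipt (finishes hour 3), so it starts at hour 3 and finishes at 3 + 5 = hour 8.
Dimensional inspection has to wait for cutting (finishes hour 8); heat treatment (finishes hour 14, plus 3-hour gap → hour 17); deburring (finishes hour 11). The latest of these is hour 17, so dimensional inspection runs hour 17 to 17 + 5 = hour 22.
After dimensional inspection (finishes hour 22), final packaging can start at hour 22 and finishes at hour 24.

24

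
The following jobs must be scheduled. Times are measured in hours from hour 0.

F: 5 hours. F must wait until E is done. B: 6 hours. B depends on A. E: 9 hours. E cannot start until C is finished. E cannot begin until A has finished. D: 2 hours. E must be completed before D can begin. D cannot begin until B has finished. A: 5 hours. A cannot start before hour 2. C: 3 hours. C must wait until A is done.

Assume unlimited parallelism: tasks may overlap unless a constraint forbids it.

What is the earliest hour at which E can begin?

10

After its own release at hour 2, A can start at hour 2 and finishes at hour 7.
After A (finishes hour 7), C can start at hour 7 and finishes at hour 10.
E waits on C (finishes hour 10); A (finishes hour 7). The latest of these is hour 10, which is the earliest E can start.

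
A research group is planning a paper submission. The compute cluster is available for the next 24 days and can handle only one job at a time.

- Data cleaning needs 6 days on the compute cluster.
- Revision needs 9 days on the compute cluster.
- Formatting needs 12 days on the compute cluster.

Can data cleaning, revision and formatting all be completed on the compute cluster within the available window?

No

Running back to back, the jobs need 6 + 9 + 12 = 27 days on the compute cluster.
Since 27 > 24, they cannot all fit.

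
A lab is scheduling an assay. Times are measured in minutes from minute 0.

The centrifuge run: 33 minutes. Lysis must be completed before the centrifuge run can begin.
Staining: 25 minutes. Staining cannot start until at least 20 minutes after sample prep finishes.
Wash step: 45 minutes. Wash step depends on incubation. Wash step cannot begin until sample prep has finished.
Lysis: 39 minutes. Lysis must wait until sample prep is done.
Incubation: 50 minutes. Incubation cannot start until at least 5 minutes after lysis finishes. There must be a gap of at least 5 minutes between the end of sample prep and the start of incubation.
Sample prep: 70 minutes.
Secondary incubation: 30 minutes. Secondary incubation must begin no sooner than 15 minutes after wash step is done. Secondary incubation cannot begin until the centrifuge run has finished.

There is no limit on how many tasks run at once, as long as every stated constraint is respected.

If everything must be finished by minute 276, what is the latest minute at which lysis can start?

92

Secondary incubation must finish by minute 276; it takes 30 minutes, so it must start by 276 − 30 = minute 246.
Wash step must finish before secondary incubation (must start by minute 246, minus 15-minute gap → minute 231). With a 45-minute duration, wash step must start by 231 − 45 = minute 186.
Incubation has to be done before wash step (must start by minute 186). That means finishing by minute 186, i.e. starting by 186 − 50 = minute 136.
The centrifuge run must finish before secondary incubation (must start by minute 246). With a 33-minute duration, the centrifuge run must start by 246 − 33 = minute 213.
Lysis feeds incubation (must start by minute 136, minus 5-minute gap → minute 131); the centrifuge run (must start by minute 213). Taking the minimum, lysis must finish by minute 131 and start by 131 − 39 = minute 92.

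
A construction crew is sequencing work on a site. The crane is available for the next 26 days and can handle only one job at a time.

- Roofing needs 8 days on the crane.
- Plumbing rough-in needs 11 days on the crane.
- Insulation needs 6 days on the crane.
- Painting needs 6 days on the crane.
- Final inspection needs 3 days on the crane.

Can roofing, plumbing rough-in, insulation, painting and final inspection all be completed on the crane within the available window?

No

Running back to back, the jobs need 8 + 11 + 6 + 6 + 3 = 34 days on the crane.
Since 34 > 26, they cannot all fit.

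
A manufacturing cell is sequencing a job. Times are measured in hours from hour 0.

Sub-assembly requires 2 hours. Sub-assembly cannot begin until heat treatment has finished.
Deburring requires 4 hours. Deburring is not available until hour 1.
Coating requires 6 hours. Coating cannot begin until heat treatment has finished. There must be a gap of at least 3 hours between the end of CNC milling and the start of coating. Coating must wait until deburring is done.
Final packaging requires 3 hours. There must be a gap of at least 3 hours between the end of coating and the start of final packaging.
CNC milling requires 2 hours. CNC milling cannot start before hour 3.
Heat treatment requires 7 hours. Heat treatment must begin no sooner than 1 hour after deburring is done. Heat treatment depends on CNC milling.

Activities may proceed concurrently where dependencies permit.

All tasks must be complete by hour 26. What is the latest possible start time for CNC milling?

Final packaging has no dependents, so it just needs to finish by hour 26. Starting by 26 − 3 = hour 23 achieves that.
Coating feeds into final packaging (must start by hour 23, minus 3-hour gap → hour 20); so coating must finish by hour 20 and therefore start by hour 14.
Sub-assembly has no dependents, so it just needs to finish by hour 26. Starting by 26 − 2 = hour 24 achieves that.
Heat treatment must finish in time for coating (must start by hour 14); sub-assembly (must start by hour 24). The tightest is hour 14, so heat treatment must start by 14 − 7 = hour 7.
CNC milling feeds heat treatment (must start by hour 7); coating (must start by hour 14, minus 3-hour gap → hour 11). Taking the minimum, CNC milling must finish by hour 7 and start by 7 − 2 = hour 5.

5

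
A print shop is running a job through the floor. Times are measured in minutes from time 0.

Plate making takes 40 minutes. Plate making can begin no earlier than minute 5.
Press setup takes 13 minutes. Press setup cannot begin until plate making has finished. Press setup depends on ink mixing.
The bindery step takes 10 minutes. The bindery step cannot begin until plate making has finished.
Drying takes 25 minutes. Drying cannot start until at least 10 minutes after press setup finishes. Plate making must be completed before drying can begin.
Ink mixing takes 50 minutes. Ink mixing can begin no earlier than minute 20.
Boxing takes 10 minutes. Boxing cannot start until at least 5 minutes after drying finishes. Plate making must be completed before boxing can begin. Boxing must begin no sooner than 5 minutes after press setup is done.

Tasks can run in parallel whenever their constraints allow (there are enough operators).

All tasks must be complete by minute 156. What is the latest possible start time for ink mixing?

43

Nothing follows boxing; the deadline of minute 156 is its only limit. It must start by 156 − 10 = minute 146.
Since boxing (must start by minute 146, minus 5-minute gap → minute 141) depends on it, drying must finish by minute 141. Backing off its 25-minute duration gives a latest start of minute 116.
Press setup must finish in time for drying (must start by minute 116, minus 10-minute gap → minute 106); boxing (must start by minute 146, minus 5-minute gap → minute 141). The tightest is minute 106, so press setup must start by 106 − 13 = minute 93.
Ink mixing must finish before press setup (must start by minute 93). With a 50-minute duration, ink mixing must start by 93 − 50 = minute 43.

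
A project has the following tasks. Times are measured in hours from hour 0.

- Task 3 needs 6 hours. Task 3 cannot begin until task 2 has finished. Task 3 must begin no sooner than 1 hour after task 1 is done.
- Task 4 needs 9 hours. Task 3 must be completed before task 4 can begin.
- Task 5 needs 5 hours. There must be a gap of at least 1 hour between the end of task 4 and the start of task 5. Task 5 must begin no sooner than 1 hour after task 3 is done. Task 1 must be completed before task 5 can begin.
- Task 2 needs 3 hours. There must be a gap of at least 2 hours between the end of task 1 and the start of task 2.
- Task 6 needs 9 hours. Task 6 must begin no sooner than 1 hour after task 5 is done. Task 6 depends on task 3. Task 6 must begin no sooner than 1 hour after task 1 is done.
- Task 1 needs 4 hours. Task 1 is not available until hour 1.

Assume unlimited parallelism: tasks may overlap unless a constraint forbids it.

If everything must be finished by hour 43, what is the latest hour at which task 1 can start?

To finish by hour 43, task 6 (duration 9) must start no later than hour 34.
Task 5 must finish before task 6 (must start by hour 34, minus 1-hour gap → hour 33). With a 5-hour duration, task 5 must start by 33 − 5 = hour 28.
Task 4 must finish before task 5 (must start by hour 28, minus 1-hour gap → hour 27). With a 9-hour duration, task 4 must start by 27 − 9 = hour 18.
For task 3: task 4 (must start by hour 18); task 5 (must start by hour 28, minus 1-hour gap → hour 27); task 6 (must start by hour 34). The most restrictive is hour 18; with a 6-hour duration, task 3 must start by hour 12.
Task 2 must finish before task 3 (must start by hour 12). With a 3-hour duration, task 2 must start by 12 − 3 = hour 9.
Task 1 must finish in time for task 2 (must start by hour 9, minus 2-hour gap → hour 7); task 3 (must start by hour 12, minus 1-hour gap → hour 11); task 5 (must start by hour 28); task 6 (must start by hour 34, minus 1-hour gap → hour 33). The tightest is hour 7, so task 1 must start by 7 − 4 = hour 3.

3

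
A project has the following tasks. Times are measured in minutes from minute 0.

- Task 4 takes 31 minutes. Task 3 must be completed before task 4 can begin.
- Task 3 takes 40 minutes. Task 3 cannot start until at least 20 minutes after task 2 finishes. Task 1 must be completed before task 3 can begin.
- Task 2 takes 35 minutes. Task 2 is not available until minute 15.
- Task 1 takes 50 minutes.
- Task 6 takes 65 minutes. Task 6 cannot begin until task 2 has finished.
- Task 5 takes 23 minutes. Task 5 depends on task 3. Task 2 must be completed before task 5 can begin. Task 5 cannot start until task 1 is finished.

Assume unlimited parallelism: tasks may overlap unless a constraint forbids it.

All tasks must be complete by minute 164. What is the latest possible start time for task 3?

Nothing follows task 4; the deadline of minute 164 is its only limit. It must start by 164 − 31 = minute 133.
To finish by minute 164, task 5 (duration 23) must start no later than minute 141.
Task 3 feeds task 4 (must start by minute 133); task 5 (must start by minute 141). Taking the minimum, task 3 must finish by minute 133 and start by 133 − 40 = minute 93.

93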